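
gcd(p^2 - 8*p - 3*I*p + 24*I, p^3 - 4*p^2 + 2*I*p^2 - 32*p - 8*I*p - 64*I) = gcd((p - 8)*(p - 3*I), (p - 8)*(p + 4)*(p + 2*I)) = p - 8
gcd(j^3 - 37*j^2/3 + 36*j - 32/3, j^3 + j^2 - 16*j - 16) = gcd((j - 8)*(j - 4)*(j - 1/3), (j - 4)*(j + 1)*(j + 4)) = j - 4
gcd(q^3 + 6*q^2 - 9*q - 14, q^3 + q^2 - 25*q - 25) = q + 1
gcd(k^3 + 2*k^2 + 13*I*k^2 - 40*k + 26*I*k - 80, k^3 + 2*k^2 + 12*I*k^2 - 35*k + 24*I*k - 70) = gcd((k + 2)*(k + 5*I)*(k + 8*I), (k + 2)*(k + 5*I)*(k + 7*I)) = k^2 + k*(2 + 5*I) + 10*I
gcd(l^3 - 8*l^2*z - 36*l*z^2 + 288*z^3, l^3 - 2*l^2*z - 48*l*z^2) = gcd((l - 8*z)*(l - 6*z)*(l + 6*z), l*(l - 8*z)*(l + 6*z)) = -l^2 + 2*l*z + 48*z^2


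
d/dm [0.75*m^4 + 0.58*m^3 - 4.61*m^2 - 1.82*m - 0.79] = 3.0*m^3 + 1.74*m^2 - 9.22*m - 1.82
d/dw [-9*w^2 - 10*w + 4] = -18*w - 10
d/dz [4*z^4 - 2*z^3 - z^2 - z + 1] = 16*z^3 - 6*z^2 - 2*z - 1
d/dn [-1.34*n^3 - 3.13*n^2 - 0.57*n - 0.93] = -4.02*n^2 - 6.26*n - 0.57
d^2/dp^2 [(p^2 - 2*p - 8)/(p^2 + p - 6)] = 2*(-3*p^3 - 6*p^2 - 60*p - 32)/(p^6 + 3*p^5 - 15*p^4 - 35*p^3 + 90*p^2 + 108*p - 216)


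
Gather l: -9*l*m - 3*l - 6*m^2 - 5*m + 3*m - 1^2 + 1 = l*(-9*m - 3) - 6*m^2 - 2*m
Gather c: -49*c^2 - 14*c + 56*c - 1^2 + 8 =-49*c^2 + 42*c + 7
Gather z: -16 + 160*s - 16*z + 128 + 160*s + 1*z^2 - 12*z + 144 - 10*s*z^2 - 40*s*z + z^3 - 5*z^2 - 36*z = 320*s + z^3 + z^2*(-10*s - 4) + z*(-40*s - 64) + 256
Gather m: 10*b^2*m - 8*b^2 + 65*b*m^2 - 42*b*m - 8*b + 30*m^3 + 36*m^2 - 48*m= -8*b^2 - 8*b + 30*m^3 + m^2*(65*b + 36) + m*(10*b^2 - 42*b - 48)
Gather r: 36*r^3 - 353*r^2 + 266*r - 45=36*r^3 - 353*r^2 + 266*r - 45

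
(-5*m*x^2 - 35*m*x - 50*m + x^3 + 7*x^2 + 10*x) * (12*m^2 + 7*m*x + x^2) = -60*m^3*x^2 - 420*m^3*x - 600*m^3 - 23*m^2*x^3 - 161*m^2*x^2 - 230*m^2*x + 2*m*x^4 + 14*m*x^3 + 20*m*x^2 + x^5 + 7*x^4 + 10*x^3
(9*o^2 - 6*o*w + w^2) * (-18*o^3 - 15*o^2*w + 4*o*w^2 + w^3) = -162*o^5 - 27*o^4*w + 108*o^3*w^2 - 30*o^2*w^3 - 2*o*w^4 + w^5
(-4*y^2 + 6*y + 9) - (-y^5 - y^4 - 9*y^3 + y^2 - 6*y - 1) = y^5 + y^4 + 9*y^3 - 5*y^2 + 12*y + 10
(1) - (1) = 0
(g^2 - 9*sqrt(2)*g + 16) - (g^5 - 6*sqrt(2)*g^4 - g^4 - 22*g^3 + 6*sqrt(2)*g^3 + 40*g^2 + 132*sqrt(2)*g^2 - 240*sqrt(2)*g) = -g^5 + g^4 + 6*sqrt(2)*g^4 - 6*sqrt(2)*g^3 + 22*g^3 - 132*sqrt(2)*g^2 - 39*g^2 + 231*sqrt(2)*g + 16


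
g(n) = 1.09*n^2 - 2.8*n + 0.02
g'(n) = 2.18*n - 2.8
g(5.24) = 15.28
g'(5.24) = 8.62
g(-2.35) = 12.62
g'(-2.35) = -7.92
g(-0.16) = 0.50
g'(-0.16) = -3.15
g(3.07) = 1.70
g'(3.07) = 3.89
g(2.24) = -0.78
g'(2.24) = 2.08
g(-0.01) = 0.05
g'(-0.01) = -2.82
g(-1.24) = 5.17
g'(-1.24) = -5.50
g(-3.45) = 22.65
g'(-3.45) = -10.32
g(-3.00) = 18.23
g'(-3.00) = -9.34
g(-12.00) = 190.58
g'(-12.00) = -28.96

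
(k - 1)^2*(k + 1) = k^3 - k^2 - k + 1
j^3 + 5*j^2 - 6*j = j*(j - 1)*(j + 6)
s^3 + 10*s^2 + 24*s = s*(s + 4)*(s + 6)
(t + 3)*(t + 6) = t^2 + 9*t + 18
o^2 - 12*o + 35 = (o - 7)*(o - 5)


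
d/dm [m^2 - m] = 2*m - 1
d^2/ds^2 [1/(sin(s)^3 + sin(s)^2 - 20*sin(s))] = (-9*sin(s)^3 - 11*sin(s)^2 + 48*sin(s) + 76 - 514/sin(s) - 120/sin(s)^2 + 800/sin(s)^3)/((sin(s) - 4)^3*(sin(s) + 5)^3)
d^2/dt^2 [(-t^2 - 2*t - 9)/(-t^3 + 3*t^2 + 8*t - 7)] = 2*(t^6 + 6*t^5 + 60*t^4 - 255*t^3 + 6*t^2 + 585*t + 926)/(t^9 - 9*t^8 + 3*t^7 + 138*t^6 - 150*t^5 - 723*t^4 + 643*t^3 + 903*t^2 - 1176*t + 343)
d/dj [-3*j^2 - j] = -6*j - 1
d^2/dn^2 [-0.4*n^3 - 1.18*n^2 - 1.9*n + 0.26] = -2.4*n - 2.36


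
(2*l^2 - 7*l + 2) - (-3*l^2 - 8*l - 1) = 5*l^2 + l + 3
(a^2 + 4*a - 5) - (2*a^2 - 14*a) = -a^2 + 18*a - 5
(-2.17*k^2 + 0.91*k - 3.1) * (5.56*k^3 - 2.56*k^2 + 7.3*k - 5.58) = -12.0652*k^5 + 10.6148*k^4 - 35.4066*k^3 + 26.6876*k^2 - 27.7078*k + 17.298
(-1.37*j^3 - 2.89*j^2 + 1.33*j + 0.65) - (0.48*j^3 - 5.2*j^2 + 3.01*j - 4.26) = -1.85*j^3 + 2.31*j^2 - 1.68*j + 4.91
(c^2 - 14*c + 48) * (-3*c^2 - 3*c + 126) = -3*c^4 + 39*c^3 + 24*c^2 - 1908*c + 6048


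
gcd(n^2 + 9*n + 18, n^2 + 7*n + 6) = n + 6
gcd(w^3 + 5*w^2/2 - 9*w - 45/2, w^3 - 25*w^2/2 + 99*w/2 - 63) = w - 3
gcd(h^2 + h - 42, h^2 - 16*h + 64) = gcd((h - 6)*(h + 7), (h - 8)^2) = 1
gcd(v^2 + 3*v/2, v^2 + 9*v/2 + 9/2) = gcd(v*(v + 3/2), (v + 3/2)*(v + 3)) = v + 3/2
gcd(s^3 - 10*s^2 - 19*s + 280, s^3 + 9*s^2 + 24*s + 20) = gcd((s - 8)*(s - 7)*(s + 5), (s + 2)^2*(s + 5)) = s + 5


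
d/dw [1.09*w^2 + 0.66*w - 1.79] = 2.18*w + 0.66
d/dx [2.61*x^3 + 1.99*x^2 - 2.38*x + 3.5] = 7.83*x^2 + 3.98*x - 2.38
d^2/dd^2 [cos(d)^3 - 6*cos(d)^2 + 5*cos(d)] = -23*cos(d)/4 + 12*cos(2*d) - 9*cos(3*d)/4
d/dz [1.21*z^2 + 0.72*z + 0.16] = 2.42*z + 0.72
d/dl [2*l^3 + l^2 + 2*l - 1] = 6*l^2 + 2*l + 2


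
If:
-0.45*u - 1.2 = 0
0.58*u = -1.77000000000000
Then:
No Solution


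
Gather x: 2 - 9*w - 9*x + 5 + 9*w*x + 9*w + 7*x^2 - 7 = 7*x^2 + x*(9*w - 9)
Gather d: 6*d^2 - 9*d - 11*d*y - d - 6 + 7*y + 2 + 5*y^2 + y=6*d^2 + d*(-11*y - 10) + 5*y^2 + 8*y - 4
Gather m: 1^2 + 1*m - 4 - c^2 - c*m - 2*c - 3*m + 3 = -c^2 - 2*c + m*(-c - 2)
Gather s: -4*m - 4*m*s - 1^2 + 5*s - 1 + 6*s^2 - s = -4*m + 6*s^2 + s*(4 - 4*m) - 2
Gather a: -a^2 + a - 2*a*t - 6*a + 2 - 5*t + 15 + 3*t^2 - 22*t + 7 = -a^2 + a*(-2*t - 5) + 3*t^2 - 27*t + 24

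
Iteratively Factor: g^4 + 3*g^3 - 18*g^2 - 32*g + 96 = (g - 3)*(g^3 + 6*g^2 - 32) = (g - 3)*(g + 4)*(g^2 + 2*g - 8) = (g - 3)*(g - 2)*(g + 4)*(g + 4)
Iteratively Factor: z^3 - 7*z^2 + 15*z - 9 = (z - 3)*(z^2 - 4*z + 3) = (z - 3)*(z - 1)*(z - 3)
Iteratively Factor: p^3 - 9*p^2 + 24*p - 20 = (p - 5)*(p^2 - 4*p + 4) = (p - 5)*(p - 2)*(p - 2)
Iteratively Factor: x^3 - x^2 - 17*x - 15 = (x + 3)*(x^2 - 4*x - 5) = (x - 5)*(x + 3)*(x + 1)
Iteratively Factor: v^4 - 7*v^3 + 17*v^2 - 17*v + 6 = (v - 1)*(v^3 - 6*v^2 + 11*v - 6) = (v - 2)*(v - 1)*(v^2 - 4*v + 3) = (v - 3)*(v - 2)*(v - 1)*(v - 1)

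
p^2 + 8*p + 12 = (p + 2)*(p + 6)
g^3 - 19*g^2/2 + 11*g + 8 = (g - 8)*(g - 2)*(g + 1/2)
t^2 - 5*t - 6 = (t - 6)*(t + 1)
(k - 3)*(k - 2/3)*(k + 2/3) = k^3 - 3*k^2 - 4*k/9 + 4/3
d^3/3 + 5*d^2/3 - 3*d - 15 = (d/3 + 1)*(d - 3)*(d + 5)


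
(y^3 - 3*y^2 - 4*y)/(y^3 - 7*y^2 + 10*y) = (y^2 - 3*y - 4)/(y^2 - 7*y + 10)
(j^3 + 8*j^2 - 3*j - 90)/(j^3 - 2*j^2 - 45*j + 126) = (j^2 + 11*j + 30)/(j^2 + j - 42)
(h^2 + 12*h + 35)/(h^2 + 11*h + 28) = (h + 5)/(h + 4)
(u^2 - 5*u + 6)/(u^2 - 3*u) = (u - 2)/u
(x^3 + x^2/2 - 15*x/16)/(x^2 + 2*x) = (x^2 + x/2 - 15/16)/(x + 2)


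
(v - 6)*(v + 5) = v^2 - v - 30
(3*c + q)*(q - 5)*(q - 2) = 3*c*q^2 - 21*c*q + 30*c + q^3 - 7*q^2 + 10*q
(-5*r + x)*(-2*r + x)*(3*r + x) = 30*r^3 - 11*r^2*x - 4*r*x^2 + x^3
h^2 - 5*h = h*(h - 5)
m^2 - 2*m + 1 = (m - 1)^2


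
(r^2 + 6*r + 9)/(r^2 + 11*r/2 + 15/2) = 2*(r + 3)/(2*r + 5)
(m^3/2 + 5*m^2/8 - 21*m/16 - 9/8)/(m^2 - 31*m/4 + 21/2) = (8*m^3 + 10*m^2 - 21*m - 18)/(4*(4*m^2 - 31*m + 42))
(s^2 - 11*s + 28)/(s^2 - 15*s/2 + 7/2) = 2*(s - 4)/(2*s - 1)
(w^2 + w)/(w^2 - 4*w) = (w + 1)/(w - 4)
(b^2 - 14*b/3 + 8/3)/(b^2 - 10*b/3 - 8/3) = (3*b - 2)/(3*b + 2)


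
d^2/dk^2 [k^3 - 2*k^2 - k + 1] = 6*k - 4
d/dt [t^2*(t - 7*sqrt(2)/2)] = t*(3*t - 7*sqrt(2))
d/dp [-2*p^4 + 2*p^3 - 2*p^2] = 2*p*(-4*p^2 + 3*p - 2)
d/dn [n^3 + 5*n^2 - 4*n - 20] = 3*n^2 + 10*n - 4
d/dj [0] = 0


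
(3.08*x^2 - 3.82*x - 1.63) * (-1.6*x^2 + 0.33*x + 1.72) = -4.928*x^4 + 7.1284*x^3 + 6.645*x^2 - 7.1083*x - 2.8036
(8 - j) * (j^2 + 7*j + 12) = -j^3 + j^2 + 44*j + 96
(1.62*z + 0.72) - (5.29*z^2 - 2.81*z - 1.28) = -5.29*z^2 + 4.43*z + 2.0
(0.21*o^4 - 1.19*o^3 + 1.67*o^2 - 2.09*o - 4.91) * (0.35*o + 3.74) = 0.0735*o^5 + 0.3689*o^4 - 3.8661*o^3 + 5.5143*o^2 - 9.5351*o - 18.3634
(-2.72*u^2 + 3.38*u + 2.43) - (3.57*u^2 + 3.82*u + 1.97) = -6.29*u^2 - 0.44*u + 0.46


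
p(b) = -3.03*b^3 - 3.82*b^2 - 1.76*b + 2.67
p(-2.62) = 35.55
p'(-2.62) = -44.14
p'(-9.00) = -669.29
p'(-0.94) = -2.61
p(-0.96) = 3.52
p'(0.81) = -13.91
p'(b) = -9.09*b^2 - 7.64*b - 1.76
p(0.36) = 1.40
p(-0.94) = 3.47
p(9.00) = -2531.46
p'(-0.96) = -2.80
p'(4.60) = -229.25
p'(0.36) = -5.69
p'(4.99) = -266.23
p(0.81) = -2.87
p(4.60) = -381.19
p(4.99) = -477.71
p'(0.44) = -6.88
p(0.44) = 0.90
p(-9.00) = 1917.96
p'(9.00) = -806.81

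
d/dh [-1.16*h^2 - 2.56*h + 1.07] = -2.32*h - 2.56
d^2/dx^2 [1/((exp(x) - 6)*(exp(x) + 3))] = (4*exp(3*x) - 9*exp(2*x) + 81*exp(x) - 54)*exp(x)/(exp(6*x) - 9*exp(5*x) - 27*exp(4*x) + 297*exp(3*x) + 486*exp(2*x) - 2916*exp(x) - 5832)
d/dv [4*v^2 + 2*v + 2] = 8*v + 2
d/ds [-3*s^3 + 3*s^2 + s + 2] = -9*s^2 + 6*s + 1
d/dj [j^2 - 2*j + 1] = 2*j - 2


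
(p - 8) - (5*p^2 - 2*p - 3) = -5*p^2 + 3*p - 5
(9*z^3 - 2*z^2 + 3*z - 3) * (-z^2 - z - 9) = -9*z^5 - 7*z^4 - 82*z^3 + 18*z^2 - 24*z + 27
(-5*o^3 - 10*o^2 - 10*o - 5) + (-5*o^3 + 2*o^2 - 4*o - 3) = -10*o^3 - 8*o^2 - 14*o - 8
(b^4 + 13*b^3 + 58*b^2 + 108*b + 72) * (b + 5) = b^5 + 18*b^4 + 123*b^3 + 398*b^2 + 612*b + 360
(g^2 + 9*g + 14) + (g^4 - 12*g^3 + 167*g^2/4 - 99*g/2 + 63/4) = g^4 - 12*g^3 + 171*g^2/4 - 81*g/2 + 119/4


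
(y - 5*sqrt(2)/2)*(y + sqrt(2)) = y^2 - 3*sqrt(2)*y/2 - 5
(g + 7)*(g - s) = g^2 - g*s + 7*g - 7*s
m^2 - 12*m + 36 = (m - 6)^2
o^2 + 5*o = o*(o + 5)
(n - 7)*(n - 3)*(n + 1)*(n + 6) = n^4 - 3*n^3 - 43*n^2 + 87*n + 126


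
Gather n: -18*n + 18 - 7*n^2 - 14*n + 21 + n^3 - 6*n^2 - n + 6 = n^3 - 13*n^2 - 33*n + 45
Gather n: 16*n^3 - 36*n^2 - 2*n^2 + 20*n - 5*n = 16*n^3 - 38*n^2 + 15*n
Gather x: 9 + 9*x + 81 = 9*x + 90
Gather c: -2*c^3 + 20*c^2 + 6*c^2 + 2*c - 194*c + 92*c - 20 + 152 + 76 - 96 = -2*c^3 + 26*c^2 - 100*c + 112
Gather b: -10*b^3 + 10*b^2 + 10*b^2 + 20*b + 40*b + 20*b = -10*b^3 + 20*b^2 + 80*b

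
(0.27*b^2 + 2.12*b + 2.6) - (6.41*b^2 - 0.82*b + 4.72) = -6.14*b^2 + 2.94*b - 2.12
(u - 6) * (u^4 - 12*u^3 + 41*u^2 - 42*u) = u^5 - 18*u^4 + 113*u^3 - 288*u^2 + 252*u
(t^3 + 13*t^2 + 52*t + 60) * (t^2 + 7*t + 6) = t^5 + 20*t^4 + 149*t^3 + 502*t^2 + 732*t + 360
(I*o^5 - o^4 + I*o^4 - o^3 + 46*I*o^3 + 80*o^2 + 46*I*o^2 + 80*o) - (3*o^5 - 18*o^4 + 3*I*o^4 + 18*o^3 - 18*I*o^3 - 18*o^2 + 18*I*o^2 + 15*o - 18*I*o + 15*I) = -3*o^5 + I*o^5 + 17*o^4 - 2*I*o^4 - 19*o^3 + 64*I*o^3 + 98*o^2 + 28*I*o^2 + 65*o + 18*I*o - 15*I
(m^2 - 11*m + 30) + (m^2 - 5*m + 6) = 2*m^2 - 16*m + 36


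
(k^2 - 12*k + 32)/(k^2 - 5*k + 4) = (k - 8)/(k - 1)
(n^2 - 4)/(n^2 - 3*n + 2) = (n + 2)/(n - 1)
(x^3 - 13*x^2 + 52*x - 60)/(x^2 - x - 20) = (x^2 - 8*x + 12)/(x + 4)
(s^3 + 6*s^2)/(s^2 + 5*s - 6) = s^2/(s - 1)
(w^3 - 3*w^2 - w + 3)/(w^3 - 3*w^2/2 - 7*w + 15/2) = 2*(w + 1)/(2*w + 5)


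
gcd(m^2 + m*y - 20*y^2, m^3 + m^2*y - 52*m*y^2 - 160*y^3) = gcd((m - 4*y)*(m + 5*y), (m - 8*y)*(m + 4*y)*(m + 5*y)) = m + 5*y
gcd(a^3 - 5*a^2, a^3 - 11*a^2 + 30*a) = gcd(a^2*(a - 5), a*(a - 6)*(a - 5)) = a^2 - 5*a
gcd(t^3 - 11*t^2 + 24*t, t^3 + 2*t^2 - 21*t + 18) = t - 3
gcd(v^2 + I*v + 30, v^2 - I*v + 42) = v + 6*I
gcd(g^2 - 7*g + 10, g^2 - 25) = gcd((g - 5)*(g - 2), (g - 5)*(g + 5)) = g - 5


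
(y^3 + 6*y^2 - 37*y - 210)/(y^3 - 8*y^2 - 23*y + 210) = (y + 7)/(y - 7)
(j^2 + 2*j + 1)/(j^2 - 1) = (j + 1)/(j - 1)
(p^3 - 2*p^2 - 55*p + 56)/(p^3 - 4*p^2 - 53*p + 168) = (p - 1)/(p - 3)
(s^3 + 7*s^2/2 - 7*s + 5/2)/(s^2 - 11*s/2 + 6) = (2*s^3 + 7*s^2 - 14*s + 5)/(2*s^2 - 11*s + 12)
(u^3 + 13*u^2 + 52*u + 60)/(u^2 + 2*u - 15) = (u^2 + 8*u + 12)/(u - 3)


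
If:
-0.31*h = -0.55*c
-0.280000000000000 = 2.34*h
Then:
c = -0.07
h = -0.12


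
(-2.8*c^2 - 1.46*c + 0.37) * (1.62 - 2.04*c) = 5.712*c^3 - 1.5576*c^2 - 3.12*c + 0.5994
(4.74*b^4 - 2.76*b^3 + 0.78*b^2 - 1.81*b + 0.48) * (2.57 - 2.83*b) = -13.4142*b^5 + 19.9926*b^4 - 9.3006*b^3 + 7.1269*b^2 - 6.0101*b + 1.2336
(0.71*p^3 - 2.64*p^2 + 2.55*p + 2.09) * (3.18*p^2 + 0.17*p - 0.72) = 2.2578*p^5 - 8.2745*p^4 + 7.149*p^3 + 8.9805*p^2 - 1.4807*p - 1.5048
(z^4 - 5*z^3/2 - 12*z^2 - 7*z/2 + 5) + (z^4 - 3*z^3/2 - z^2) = 2*z^4 - 4*z^3 - 13*z^2 - 7*z/2 + 5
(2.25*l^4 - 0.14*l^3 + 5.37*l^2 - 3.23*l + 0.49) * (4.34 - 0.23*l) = -0.5175*l^5 + 9.7972*l^4 - 1.8427*l^3 + 24.0487*l^2 - 14.1309*l + 2.1266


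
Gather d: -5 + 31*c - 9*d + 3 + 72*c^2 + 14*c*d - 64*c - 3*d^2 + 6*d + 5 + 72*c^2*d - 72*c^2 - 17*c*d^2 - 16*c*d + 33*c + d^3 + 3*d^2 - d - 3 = -17*c*d^2 + d^3 + d*(72*c^2 - 2*c - 4)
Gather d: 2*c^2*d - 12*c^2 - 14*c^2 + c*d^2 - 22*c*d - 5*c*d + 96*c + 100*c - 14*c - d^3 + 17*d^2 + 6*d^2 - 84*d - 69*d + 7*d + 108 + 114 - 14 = -26*c^2 + 182*c - d^3 + d^2*(c + 23) + d*(2*c^2 - 27*c - 146) + 208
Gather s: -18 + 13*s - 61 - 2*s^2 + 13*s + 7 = -2*s^2 + 26*s - 72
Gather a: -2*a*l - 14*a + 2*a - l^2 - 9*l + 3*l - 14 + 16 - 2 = a*(-2*l - 12) - l^2 - 6*l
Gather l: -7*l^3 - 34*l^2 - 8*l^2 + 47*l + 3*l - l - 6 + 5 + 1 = -7*l^3 - 42*l^2 + 49*l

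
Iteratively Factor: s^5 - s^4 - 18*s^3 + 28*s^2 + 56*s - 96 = (s + 2)*(s^4 - 3*s^3 - 12*s^2 + 52*s - 48) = (s + 2)*(s + 4)*(s^3 - 7*s^2 + 16*s - 12) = (s - 2)*(s + 2)*(s + 4)*(s^2 - 5*s + 6) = (s - 2)^2*(s + 2)*(s + 4)*(s - 3)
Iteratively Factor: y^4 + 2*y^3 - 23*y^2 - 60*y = (y + 4)*(y^3 - 2*y^2 - 15*y) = (y + 3)*(y + 4)*(y^2 - 5*y) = (y - 5)*(y + 3)*(y + 4)*(y)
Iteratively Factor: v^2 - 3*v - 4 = (v - 4)*(v + 1)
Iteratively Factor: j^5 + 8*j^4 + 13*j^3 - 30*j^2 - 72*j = (j - 2)*(j^4 + 10*j^3 + 33*j^2 + 36*j) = (j - 2)*(j + 3)*(j^3 + 7*j^2 + 12*j) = (j - 2)*(j + 3)*(j + 4)*(j^2 + 3*j) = j*(j - 2)*(j + 3)*(j + 4)*(j + 3)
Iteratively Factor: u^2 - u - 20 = (u - 5)*(u + 4)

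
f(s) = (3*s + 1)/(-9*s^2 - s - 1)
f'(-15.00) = 0.00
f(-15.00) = 0.02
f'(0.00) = -2.00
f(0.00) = -1.00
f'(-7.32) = 0.01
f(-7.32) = 0.04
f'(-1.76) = 0.07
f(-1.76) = 0.16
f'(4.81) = 0.02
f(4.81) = -0.07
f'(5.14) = 0.01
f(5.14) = -0.07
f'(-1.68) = 0.07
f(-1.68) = 0.16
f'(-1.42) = 0.09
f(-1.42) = 0.18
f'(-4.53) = 0.01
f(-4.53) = 0.07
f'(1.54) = 0.16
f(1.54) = -0.24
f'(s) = (3*s + 1)*(18*s + 1)/(-9*s^2 - s - 1)^2 + 3/(-9*s^2 - s - 1)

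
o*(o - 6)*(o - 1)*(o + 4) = o^4 - 3*o^3 - 22*o^2 + 24*o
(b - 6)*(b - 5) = b^2 - 11*b + 30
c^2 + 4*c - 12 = (c - 2)*(c + 6)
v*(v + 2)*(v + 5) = v^3 + 7*v^2 + 10*v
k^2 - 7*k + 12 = (k - 4)*(k - 3)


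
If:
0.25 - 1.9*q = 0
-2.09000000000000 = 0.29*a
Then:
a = -7.21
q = 0.13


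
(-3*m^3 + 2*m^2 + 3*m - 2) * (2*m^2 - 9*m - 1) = -6*m^5 + 31*m^4 - 9*m^3 - 33*m^2 + 15*m + 2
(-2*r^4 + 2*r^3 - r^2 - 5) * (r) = -2*r^5 + 2*r^4 - r^3 - 5*r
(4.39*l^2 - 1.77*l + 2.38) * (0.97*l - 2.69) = 4.2583*l^3 - 13.526*l^2 + 7.0699*l - 6.4022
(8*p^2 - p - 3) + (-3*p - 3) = 8*p^2 - 4*p - 6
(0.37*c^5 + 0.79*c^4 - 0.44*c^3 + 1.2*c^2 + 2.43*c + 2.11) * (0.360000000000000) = 0.1332*c^5 + 0.2844*c^4 - 0.1584*c^3 + 0.432*c^2 + 0.8748*c + 0.7596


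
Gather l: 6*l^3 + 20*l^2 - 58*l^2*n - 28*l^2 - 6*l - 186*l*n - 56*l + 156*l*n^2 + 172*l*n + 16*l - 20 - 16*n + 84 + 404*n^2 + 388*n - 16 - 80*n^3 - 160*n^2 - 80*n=6*l^3 + l^2*(-58*n - 8) + l*(156*n^2 - 14*n - 46) - 80*n^3 + 244*n^2 + 292*n + 48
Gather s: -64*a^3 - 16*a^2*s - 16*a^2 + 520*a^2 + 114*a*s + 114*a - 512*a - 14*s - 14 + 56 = -64*a^3 + 504*a^2 - 398*a + s*(-16*a^2 + 114*a - 14) + 42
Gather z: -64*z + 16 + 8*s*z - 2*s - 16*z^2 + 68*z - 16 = -2*s - 16*z^2 + z*(8*s + 4)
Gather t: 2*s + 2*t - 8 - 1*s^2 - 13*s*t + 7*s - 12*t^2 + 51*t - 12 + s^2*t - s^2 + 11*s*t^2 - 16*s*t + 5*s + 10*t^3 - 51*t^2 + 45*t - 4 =-2*s^2 + 14*s + 10*t^3 + t^2*(11*s - 63) + t*(s^2 - 29*s + 98) - 24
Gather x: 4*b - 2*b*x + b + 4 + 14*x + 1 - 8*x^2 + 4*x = 5*b - 8*x^2 + x*(18 - 2*b) + 5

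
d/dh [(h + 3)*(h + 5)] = 2*h + 8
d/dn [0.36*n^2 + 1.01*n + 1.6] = 0.72*n + 1.01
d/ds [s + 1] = 1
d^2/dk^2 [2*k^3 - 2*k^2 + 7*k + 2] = 12*k - 4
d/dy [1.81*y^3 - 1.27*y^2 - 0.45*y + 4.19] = 5.43*y^2 - 2.54*y - 0.45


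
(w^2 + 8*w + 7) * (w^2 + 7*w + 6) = w^4 + 15*w^3 + 69*w^2 + 97*w + 42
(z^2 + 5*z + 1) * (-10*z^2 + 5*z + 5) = -10*z^4 - 45*z^3 + 20*z^2 + 30*z + 5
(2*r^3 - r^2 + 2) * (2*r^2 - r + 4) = 4*r^5 - 4*r^4 + 9*r^3 - 2*r + 8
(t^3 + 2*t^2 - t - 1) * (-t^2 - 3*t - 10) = -t^5 - 5*t^4 - 15*t^3 - 16*t^2 + 13*t + 10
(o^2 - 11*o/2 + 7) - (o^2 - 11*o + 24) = 11*o/2 - 17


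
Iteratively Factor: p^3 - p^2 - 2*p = (p - 2)*(p^2 + p) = p*(p - 2)*(p + 1)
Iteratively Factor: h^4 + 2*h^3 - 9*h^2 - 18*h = (h + 3)*(h^3 - h^2 - 6*h) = (h - 3)*(h + 3)*(h^2 + 2*h) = (h - 3)*(h + 2)*(h + 3)*(h)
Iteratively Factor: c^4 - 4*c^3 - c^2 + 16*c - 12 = (c + 2)*(c^3 - 6*c^2 + 11*c - 6) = (c - 2)*(c + 2)*(c^2 - 4*c + 3) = (c - 3)*(c - 2)*(c + 2)*(c - 1)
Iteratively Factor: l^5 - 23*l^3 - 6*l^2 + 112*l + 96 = (l + 4)*(l^4 - 4*l^3 - 7*l^2 + 22*l + 24) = (l + 2)*(l + 4)*(l^3 - 6*l^2 + 5*l + 12) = (l + 1)*(l + 2)*(l + 4)*(l^2 - 7*l + 12) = (l - 4)*(l + 1)*(l + 2)*(l + 4)*(l - 3)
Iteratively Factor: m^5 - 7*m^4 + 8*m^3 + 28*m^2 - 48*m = (m - 4)*(m^4 - 3*m^3 - 4*m^2 + 12*m) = m*(m - 4)*(m^3 - 3*m^2 - 4*m + 12) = m*(m - 4)*(m - 2)*(m^2 - m - 6) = m*(m - 4)*(m - 2)*(m + 2)*(m - 3)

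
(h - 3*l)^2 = h^2 - 6*h*l + 9*l^2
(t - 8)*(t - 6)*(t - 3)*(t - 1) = t^4 - 18*t^3 + 107*t^2 - 234*t + 144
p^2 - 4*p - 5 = (p - 5)*(p + 1)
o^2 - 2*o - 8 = (o - 4)*(o + 2)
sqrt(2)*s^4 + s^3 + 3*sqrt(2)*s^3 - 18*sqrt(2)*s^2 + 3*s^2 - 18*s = s*(s - 3)*(s + 6)*(sqrt(2)*s + 1)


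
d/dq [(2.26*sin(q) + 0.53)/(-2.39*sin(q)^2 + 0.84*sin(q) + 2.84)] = (5.4014*sin(q)^2 + 2.5334*sin(q) + 5.9732)*cos(q)/(5.7121*sin(q)^4 - 4.0152*sin(q)^3 - 12.8696*sin(q)^2 + 4.7712*sin(q) + 8.0656)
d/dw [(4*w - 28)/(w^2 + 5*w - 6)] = 4*(-w^2 + 14*w + 29)/(w^4 + 10*w^3 + 13*w^2 - 60*w + 36)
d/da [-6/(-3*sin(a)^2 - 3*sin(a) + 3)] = -2*(2*sin(a) + 1)*cos(a)/(sin(a) - cos(a)^2)^2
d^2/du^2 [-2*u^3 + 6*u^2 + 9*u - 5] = 12 - 12*u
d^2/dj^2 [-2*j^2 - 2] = -4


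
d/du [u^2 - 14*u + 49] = 2*u - 14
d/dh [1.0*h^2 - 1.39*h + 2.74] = 2.0*h - 1.39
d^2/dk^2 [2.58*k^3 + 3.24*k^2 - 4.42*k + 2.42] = 15.48*k + 6.48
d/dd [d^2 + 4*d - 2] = 2*d + 4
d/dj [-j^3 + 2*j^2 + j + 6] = -3*j^2 + 4*j + 1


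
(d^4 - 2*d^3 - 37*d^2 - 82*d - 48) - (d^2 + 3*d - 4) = d^4 - 2*d^3 - 38*d^2 - 85*d - 44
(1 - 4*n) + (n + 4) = 5 - 3*n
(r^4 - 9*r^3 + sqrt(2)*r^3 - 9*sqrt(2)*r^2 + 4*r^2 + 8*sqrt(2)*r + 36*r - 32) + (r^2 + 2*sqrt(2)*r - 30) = r^4 - 9*r^3 + sqrt(2)*r^3 - 9*sqrt(2)*r^2 + 5*r^2 + 10*sqrt(2)*r + 36*r - 62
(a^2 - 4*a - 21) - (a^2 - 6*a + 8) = 2*a - 29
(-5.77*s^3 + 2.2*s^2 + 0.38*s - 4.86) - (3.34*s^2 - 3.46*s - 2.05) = -5.77*s^3 - 1.14*s^2 + 3.84*s - 2.81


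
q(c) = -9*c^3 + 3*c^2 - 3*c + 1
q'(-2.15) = -140.71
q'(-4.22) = -509.15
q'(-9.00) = -2244.00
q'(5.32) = -735.24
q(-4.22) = 743.45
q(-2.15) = 110.76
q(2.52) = -131.54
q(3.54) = -371.28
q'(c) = -27*c^2 + 6*c - 3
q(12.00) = -15155.00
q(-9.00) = 6832.00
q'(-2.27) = -155.75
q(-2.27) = 128.54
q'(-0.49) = -12.42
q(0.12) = 0.67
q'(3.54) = -320.11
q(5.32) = -1285.17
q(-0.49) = 4.25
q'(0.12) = -2.67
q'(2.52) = -159.34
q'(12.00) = -3819.00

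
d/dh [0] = 0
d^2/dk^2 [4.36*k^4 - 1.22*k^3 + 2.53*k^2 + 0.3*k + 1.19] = 52.32*k^2 - 7.32*k + 5.06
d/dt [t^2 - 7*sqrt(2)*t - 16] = 2*t - 7*sqrt(2)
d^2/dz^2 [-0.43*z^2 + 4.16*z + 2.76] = -0.860000000000000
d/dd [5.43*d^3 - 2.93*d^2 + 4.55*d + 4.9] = 16.29*d^2 - 5.86*d + 4.55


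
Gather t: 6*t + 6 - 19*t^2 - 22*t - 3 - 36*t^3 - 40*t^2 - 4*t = -36*t^3 - 59*t^2 - 20*t + 3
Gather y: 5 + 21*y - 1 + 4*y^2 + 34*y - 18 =4*y^2 + 55*y - 14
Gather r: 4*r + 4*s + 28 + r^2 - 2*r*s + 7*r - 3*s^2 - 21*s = r^2 + r*(11 - 2*s) - 3*s^2 - 17*s + 28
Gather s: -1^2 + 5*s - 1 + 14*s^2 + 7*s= 14*s^2 + 12*s - 2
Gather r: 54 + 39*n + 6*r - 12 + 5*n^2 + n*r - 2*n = 5*n^2 + 37*n + r*(n + 6) + 42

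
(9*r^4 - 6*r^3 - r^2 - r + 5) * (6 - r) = -9*r^5 + 60*r^4 - 35*r^3 - 5*r^2 - 11*r + 30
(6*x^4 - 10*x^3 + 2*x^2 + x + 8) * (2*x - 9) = 12*x^5 - 74*x^4 + 94*x^3 - 16*x^2 + 7*x - 72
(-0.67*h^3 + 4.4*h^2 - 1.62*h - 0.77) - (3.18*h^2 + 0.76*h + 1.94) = -0.67*h^3 + 1.22*h^2 - 2.38*h - 2.71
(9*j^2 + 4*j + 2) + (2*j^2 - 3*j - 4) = 11*j^2 + j - 2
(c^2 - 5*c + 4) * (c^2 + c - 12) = c^4 - 4*c^3 - 13*c^2 + 64*c - 48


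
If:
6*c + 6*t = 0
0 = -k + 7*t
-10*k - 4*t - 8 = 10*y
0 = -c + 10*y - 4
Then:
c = 12/73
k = -84/73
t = -12/73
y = 152/365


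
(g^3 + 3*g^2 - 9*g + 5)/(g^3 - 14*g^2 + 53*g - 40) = (g^2 + 4*g - 5)/(g^2 - 13*g + 40)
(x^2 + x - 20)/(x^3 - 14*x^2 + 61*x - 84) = (x + 5)/(x^2 - 10*x + 21)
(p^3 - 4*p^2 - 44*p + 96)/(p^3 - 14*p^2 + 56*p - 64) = (p + 6)/(p - 4)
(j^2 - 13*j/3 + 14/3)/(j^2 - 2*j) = (j - 7/3)/j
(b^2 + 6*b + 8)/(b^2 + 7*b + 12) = (b + 2)/(b + 3)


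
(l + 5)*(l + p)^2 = l^3 + 2*l^2*p + 5*l^2 + l*p^2 + 10*l*p + 5*p^2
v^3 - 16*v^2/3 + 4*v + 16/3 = (v - 4)*(v - 2)*(v + 2/3)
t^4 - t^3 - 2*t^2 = t^2*(t - 2)*(t + 1)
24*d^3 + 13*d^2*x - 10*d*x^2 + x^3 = (-8*d + x)*(-3*d + x)*(d + x)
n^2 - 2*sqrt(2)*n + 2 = (n - sqrt(2))^2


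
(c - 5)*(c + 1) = c^2 - 4*c - 5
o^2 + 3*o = o*(o + 3)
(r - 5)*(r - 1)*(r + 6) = r^3 - 31*r + 30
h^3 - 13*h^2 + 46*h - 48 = (h - 8)*(h - 3)*(h - 2)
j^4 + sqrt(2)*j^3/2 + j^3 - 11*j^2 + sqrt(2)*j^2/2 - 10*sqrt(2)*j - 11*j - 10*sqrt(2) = (j + 1)*(j - 5*sqrt(2)/2)*(j + sqrt(2))*(j + 2*sqrt(2))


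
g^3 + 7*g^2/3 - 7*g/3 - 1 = (g - 1)*(g + 1/3)*(g + 3)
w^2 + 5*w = w*(w + 5)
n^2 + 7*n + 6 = (n + 1)*(n + 6)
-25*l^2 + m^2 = (-5*l + m)*(5*l + m)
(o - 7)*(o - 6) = o^2 - 13*o + 42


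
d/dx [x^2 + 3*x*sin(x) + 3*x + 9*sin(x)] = 3*x*cos(x) + 2*x + 3*sin(x) + 9*cos(x) + 3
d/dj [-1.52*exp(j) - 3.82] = -1.52*exp(j)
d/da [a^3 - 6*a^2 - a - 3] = 3*a^2 - 12*a - 1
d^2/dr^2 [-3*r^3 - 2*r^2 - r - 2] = -18*r - 4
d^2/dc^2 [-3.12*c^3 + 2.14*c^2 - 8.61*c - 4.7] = 4.28 - 18.72*c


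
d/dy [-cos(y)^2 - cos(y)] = sin(y) + sin(2*y)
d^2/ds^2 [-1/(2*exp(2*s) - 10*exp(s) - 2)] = ((2*exp(s) - 5)^2*exp(s) + (4*exp(s) - 5)*(-exp(2*s) + 5*exp(s) + 1)/2)*exp(s)/(-exp(2*s) + 5*exp(s) + 1)^3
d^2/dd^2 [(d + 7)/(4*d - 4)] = 4/(d - 1)^3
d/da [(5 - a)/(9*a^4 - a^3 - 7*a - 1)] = (-9*a^4 + a^3 + 7*a - (a - 5)*(-36*a^3 + 3*a^2 + 7) + 1)/(-9*a^4 + a^3 + 7*a + 1)^2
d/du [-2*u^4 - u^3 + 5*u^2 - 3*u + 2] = -8*u^3 - 3*u^2 + 10*u - 3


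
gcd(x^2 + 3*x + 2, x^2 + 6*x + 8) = x + 2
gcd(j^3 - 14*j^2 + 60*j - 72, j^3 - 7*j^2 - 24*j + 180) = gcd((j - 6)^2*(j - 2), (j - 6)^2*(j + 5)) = j^2 - 12*j + 36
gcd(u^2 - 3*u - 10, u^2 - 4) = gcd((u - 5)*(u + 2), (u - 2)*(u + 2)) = u + 2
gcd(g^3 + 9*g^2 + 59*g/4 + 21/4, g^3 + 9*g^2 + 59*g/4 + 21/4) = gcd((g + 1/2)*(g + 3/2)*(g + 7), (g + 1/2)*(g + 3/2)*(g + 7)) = g^3 + 9*g^2 + 59*g/4 + 21/4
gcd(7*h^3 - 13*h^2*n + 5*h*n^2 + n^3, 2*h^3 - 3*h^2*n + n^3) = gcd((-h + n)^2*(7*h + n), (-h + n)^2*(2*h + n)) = h^2 - 2*h*n + n^2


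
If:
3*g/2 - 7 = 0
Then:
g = 14/3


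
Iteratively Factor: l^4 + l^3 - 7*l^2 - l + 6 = (l + 1)*(l^3 - 7*l + 6) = (l + 1)*(l + 3)*(l^2 - 3*l + 2) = (l - 2)*(l + 1)*(l + 3)*(l - 1)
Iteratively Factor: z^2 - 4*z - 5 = (z + 1)*(z - 5)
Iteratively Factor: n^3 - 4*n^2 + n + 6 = (n + 1)*(n^2 - 5*n + 6) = (n - 3)*(n + 1)*(n - 2)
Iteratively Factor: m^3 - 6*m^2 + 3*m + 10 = (m - 5)*(m^2 - m - 2) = (m - 5)*(m + 1)*(m - 2)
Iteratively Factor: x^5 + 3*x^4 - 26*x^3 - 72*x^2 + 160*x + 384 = (x + 2)*(x^4 + x^3 - 28*x^2 - 16*x + 192) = (x + 2)*(x + 4)*(x^3 - 3*x^2 - 16*x + 48) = (x - 3)*(x + 2)*(x + 4)*(x^2 - 16) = (x - 3)*(x + 2)*(x + 4)^2*(x - 4)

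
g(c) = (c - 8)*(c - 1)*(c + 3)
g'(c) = (c - 8)*(c - 1) + (c - 8)*(c + 3) + (c - 1)*(c + 3) = 3*c^2 - 12*c - 19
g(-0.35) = 29.87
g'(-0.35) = -14.43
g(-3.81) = -46.01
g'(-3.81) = 70.27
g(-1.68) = 34.24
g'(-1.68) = 9.63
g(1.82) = -24.43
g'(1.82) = -30.90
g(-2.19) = 26.33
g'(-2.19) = 21.67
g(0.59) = 10.91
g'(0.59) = -25.04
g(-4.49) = -102.17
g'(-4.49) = 95.36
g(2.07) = -32.17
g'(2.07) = -30.99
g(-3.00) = 0.00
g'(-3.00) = 44.00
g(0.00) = 24.00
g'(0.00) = -19.00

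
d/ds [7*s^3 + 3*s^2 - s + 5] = 21*s^2 + 6*s - 1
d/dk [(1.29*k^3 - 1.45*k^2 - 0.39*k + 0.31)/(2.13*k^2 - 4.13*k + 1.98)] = (2.7477*k^4 - 10.6554*k^3 + 14.4818*k^2 - 7.0626*k + 0.5081)/(4.5369*k^4 - 17.5938*k^3 + 25.4917*k^2 - 16.3548*k + 3.9204)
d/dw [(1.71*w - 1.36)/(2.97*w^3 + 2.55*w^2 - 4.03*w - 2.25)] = (-10.1574*w^3 + 7.7571*w^2 + 6.936*w - 9.3283)/(8.8209*w^6 + 15.147*w^5 - 17.4357*w^4 - 33.918*w^3 + 4.7659*w^2 + 18.135*w + 5.0625)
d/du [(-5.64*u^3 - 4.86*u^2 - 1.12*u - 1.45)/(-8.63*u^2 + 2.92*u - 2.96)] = (48.6732*u^4 - 32.9376*u^3 + 26.2264*u^2 + 3.7442*u + 7.5492)/(74.4769*u^4 - 50.3992*u^3 + 59.616*u^2 - 17.2864*u + 8.7616)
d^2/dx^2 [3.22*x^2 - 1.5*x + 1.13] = 6.44000000000000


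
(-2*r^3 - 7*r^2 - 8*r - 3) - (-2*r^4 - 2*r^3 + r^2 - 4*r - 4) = 2*r^4 - 8*r^2 - 4*r + 1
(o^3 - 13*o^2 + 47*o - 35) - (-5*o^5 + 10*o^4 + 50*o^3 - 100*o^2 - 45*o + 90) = 5*o^5 - 10*o^4 - 49*o^3 + 87*o^2 + 92*o - 125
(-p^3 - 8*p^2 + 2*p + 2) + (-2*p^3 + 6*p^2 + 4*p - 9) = -3*p^3 - 2*p^2 + 6*p - 7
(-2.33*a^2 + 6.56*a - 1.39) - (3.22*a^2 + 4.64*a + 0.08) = -5.55*a^2 + 1.92*a - 1.47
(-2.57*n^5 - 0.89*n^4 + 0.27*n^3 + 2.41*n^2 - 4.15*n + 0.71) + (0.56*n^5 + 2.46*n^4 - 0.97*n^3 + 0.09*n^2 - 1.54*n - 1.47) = -2.01*n^5 + 1.57*n^4 - 0.7*n^3 + 2.5*n^2 - 5.69*n - 0.76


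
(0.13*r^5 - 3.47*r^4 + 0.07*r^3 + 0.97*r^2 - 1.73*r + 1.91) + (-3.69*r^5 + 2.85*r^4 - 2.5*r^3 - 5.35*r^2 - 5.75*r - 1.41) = -3.56*r^5 - 0.62*r^4 - 2.43*r^3 - 4.38*r^2 - 7.48*r + 0.5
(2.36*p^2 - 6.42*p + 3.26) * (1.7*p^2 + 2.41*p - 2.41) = 4.012*p^4 - 5.2264*p^3 - 15.6178*p^2 + 23.3288*p - 7.8566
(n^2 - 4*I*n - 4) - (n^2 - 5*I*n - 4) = I*n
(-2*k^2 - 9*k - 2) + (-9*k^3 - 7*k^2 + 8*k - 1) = -9*k^3 - 9*k^2 - k - 3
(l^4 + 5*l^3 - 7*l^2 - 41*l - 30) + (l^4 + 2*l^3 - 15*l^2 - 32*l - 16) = 2*l^4 + 7*l^3 - 22*l^2 - 73*l - 46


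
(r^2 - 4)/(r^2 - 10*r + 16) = (r + 2)/(r - 8)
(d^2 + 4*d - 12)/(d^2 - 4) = (d + 6)/(d + 2)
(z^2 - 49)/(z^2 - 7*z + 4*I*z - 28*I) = (z + 7)/(z + 4*I)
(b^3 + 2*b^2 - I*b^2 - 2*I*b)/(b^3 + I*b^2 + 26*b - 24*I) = b*(b + 2)/(b^2 + 2*I*b + 24)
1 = 1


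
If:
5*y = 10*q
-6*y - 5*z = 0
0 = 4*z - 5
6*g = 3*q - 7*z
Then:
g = -55/32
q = -25/48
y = -25/24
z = 5/4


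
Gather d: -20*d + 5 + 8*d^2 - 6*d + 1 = 8*d^2 - 26*d + 6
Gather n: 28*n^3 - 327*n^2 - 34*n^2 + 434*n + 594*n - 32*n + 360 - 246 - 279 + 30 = 28*n^3 - 361*n^2 + 996*n - 135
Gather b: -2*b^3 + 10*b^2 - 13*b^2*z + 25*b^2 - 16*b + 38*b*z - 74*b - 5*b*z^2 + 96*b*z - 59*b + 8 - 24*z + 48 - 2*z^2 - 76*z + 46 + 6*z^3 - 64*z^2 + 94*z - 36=-2*b^3 + b^2*(35 - 13*z) + b*(-5*z^2 + 134*z - 149) + 6*z^3 - 66*z^2 - 6*z + 66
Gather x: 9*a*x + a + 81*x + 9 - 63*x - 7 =a + x*(9*a + 18) + 2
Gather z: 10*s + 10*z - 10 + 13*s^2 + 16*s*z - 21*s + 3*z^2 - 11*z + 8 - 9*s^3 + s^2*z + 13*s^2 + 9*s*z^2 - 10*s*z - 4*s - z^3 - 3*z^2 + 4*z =-9*s^3 + 26*s^2 + 9*s*z^2 - 15*s - z^3 + z*(s^2 + 6*s + 3) - 2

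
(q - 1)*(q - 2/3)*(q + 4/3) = q^3 - q^2/3 - 14*q/9 + 8/9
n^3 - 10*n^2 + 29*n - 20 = (n - 5)*(n - 4)*(n - 1)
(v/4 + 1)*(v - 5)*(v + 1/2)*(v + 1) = v^4/4 + v^3/8 - 21*v^2/4 - 61*v/8 - 5/2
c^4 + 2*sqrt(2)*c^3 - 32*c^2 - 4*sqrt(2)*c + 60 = (c - 3*sqrt(2))*(c - sqrt(2))*(c + sqrt(2))*(c + 5*sqrt(2))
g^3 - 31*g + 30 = (g - 5)*(g - 1)*(g + 6)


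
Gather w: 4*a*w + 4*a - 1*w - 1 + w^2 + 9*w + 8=4*a + w^2 + w*(4*a + 8) + 7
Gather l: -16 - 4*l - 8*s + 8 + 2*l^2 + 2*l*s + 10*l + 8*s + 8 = 2*l^2 + l*(2*s + 6)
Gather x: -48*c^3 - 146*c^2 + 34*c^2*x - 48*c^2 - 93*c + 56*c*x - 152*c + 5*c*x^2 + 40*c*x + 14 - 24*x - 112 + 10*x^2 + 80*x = -48*c^3 - 194*c^2 - 245*c + x^2*(5*c + 10) + x*(34*c^2 + 96*c + 56) - 98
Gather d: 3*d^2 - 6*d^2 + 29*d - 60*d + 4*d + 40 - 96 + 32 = -3*d^2 - 27*d - 24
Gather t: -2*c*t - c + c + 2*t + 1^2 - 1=t*(2 - 2*c)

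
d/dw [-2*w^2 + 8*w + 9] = 8 - 4*w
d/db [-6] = 0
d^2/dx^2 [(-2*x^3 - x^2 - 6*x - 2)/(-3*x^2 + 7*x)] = 2*(173*x^3 + 54*x^2 - 126*x + 98)/(x^3*(27*x^3 - 189*x^2 + 441*x - 343))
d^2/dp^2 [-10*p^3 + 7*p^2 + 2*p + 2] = 14 - 60*p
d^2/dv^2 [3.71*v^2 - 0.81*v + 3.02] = 7.42000000000000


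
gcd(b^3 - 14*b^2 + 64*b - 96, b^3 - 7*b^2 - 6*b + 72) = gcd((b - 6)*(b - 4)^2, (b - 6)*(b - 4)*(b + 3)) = b^2 - 10*b + 24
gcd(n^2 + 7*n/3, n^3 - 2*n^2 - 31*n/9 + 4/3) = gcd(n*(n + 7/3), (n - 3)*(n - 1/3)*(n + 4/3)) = 1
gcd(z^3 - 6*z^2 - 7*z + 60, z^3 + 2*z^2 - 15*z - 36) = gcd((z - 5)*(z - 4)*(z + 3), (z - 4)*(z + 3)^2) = z^2 - z - 12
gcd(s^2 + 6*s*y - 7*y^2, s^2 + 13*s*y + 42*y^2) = s + 7*y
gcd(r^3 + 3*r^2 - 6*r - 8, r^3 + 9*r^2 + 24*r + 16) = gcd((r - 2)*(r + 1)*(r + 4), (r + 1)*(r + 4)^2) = r^2 + 5*r + 4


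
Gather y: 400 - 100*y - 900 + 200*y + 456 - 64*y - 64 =36*y - 108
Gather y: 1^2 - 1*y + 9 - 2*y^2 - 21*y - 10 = -2*y^2 - 22*y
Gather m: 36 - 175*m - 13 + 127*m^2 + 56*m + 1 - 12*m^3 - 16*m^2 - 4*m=-12*m^3 + 111*m^2 - 123*m + 24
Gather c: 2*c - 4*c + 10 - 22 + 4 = -2*c - 8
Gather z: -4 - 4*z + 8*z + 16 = 4*z + 12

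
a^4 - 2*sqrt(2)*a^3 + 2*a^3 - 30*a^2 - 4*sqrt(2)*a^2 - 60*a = a*(a + 2)*(a - 5*sqrt(2))*(a + 3*sqrt(2))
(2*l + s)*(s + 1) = 2*l*s + 2*l + s^2 + s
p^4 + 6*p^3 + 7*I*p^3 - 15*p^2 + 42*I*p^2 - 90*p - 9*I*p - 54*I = (p + 6)*(p + I)*(p + 3*I)^2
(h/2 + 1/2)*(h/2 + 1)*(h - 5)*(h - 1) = h^4/4 - 3*h^3/4 - 11*h^2/4 + 3*h/4 + 5/2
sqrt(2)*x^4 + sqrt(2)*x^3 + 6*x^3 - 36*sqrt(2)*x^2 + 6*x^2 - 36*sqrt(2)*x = x*(x - 3*sqrt(2))*(x + 6*sqrt(2))*(sqrt(2)*x + sqrt(2))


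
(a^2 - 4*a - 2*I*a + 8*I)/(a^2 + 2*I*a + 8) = (a - 4)/(a + 4*I)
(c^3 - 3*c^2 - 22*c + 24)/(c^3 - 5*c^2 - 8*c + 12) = (c + 4)/(c + 2)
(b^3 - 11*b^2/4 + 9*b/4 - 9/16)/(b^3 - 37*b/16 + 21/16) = (4*b^2 - 8*b + 3)/(4*b^2 + 3*b - 7)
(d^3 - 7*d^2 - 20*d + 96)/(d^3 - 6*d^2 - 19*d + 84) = (d - 8)/(d - 7)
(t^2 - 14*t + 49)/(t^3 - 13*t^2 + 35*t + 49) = 1/(t + 1)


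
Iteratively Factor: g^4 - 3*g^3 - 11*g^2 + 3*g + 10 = (g + 2)*(g^3 - 5*g^2 - g + 5) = (g - 1)*(g + 2)*(g^2 - 4*g - 5) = (g - 1)*(g + 1)*(g + 2)*(g - 5)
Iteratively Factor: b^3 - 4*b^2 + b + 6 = (b - 2)*(b^2 - 2*b - 3) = (b - 2)*(b + 1)*(b - 3)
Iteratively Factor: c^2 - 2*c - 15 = (c + 3)*(c - 5)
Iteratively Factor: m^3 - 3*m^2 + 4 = (m + 1)*(m^2 - 4*m + 4) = (m - 2)*(m + 1)*(m - 2)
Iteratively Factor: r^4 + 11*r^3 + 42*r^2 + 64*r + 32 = (r + 4)*(r^3 + 7*r^2 + 14*r + 8) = (r + 1)*(r + 4)*(r^2 + 6*r + 8) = (r + 1)*(r + 2)*(r + 4)*(r + 4)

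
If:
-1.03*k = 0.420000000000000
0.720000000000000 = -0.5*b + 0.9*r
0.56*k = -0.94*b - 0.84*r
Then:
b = -0.32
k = -0.41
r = 0.62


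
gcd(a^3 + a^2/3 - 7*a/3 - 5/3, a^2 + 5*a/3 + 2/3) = a + 1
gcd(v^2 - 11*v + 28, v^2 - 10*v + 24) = v - 4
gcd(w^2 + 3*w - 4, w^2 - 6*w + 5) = w - 1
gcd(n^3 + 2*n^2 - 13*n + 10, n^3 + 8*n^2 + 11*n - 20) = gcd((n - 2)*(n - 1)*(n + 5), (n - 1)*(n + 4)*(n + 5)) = n^2 + 4*n - 5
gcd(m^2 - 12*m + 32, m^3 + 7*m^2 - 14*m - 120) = m - 4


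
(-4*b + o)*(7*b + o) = -28*b^2 + 3*b*o + o^2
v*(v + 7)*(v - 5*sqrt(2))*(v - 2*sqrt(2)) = v^4 - 7*sqrt(2)*v^3 + 7*v^3 - 49*sqrt(2)*v^2 + 20*v^2 + 140*v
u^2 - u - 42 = (u - 7)*(u + 6)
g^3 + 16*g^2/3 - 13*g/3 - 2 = (g - 1)*(g + 1/3)*(g + 6)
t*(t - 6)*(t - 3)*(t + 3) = t^4 - 6*t^3 - 9*t^2 + 54*t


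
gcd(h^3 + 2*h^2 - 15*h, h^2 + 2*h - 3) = 1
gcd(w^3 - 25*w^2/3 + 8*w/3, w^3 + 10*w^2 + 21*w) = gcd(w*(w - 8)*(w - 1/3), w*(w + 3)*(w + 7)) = w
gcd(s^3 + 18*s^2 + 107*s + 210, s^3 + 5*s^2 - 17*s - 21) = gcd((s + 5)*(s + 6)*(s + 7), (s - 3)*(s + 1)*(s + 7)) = s + 7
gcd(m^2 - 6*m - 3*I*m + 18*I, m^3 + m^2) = 1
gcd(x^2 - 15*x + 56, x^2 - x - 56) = x - 8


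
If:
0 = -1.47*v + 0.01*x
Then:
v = 0.00680272108843537*x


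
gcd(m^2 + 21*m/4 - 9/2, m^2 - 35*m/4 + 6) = m - 3/4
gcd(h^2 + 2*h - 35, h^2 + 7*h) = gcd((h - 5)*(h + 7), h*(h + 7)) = h + 7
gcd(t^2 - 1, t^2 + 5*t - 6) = t - 1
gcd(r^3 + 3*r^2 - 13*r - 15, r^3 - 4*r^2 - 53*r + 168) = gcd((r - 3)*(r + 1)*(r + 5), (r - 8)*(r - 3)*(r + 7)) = r - 3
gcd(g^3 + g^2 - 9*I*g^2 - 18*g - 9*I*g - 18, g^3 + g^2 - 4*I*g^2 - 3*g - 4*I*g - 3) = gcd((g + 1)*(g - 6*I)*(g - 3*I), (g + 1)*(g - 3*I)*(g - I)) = g^2 + g*(1 - 3*I) - 3*I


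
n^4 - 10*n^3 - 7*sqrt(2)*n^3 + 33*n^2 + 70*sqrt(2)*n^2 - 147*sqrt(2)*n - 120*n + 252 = (n - 7)*(n - 3)*(n - 6*sqrt(2))*(n - sqrt(2))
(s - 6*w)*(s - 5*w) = s^2 - 11*s*w + 30*w^2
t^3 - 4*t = t*(t - 2)*(t + 2)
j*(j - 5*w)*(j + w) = j^3 - 4*j^2*w - 5*j*w^2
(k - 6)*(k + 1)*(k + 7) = k^3 + 2*k^2 - 41*k - 42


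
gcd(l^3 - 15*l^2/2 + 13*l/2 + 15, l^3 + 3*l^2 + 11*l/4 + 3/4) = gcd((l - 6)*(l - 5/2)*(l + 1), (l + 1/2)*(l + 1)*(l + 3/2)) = l + 1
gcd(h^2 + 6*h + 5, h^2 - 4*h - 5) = h + 1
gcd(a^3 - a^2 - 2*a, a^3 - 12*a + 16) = a - 2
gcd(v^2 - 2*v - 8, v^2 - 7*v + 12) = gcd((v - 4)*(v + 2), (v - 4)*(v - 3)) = v - 4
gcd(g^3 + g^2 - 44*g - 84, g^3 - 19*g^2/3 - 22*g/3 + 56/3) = g^2 - 5*g - 14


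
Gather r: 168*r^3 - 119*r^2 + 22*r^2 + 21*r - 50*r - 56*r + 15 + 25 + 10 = 168*r^3 - 97*r^2 - 85*r + 50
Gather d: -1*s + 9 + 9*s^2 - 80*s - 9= 9*s^2 - 81*s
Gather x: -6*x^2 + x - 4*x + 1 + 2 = -6*x^2 - 3*x + 3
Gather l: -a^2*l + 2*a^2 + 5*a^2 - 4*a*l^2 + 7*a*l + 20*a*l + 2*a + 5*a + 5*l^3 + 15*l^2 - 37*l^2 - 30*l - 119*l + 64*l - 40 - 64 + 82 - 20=7*a^2 + 7*a + 5*l^3 + l^2*(-4*a - 22) + l*(-a^2 + 27*a - 85) - 42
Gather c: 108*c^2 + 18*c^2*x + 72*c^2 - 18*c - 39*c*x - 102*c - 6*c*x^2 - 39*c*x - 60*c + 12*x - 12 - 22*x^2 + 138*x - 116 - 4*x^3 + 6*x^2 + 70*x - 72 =c^2*(18*x + 180) + c*(-6*x^2 - 78*x - 180) - 4*x^3 - 16*x^2 + 220*x - 200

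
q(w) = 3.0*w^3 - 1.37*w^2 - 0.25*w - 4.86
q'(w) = 9.0*w^2 - 2.74*w - 0.25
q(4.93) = 320.08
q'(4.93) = 204.99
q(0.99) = -3.54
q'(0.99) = 5.86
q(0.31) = -4.98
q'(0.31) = -0.23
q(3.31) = 88.10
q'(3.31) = 89.29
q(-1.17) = -11.25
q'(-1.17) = 15.28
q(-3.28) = -124.64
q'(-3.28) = 105.56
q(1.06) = -3.09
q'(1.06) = 6.96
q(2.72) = 44.70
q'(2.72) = 58.88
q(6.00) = 592.32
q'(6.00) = 307.31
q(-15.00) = -10434.36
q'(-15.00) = 2065.85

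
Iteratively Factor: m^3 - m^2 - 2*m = (m)*(m^2 - m - 2) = m*(m - 2)*(m + 1)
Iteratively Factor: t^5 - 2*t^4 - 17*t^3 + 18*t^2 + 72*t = (t + 2)*(t^4 - 4*t^3 - 9*t^2 + 36*t) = t*(t + 2)*(t^3 - 4*t^2 - 9*t + 36) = t*(t + 2)*(t + 3)*(t^2 - 7*t + 12) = t*(t - 4)*(t + 2)*(t + 3)*(t - 3)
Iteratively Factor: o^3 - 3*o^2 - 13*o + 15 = (o - 1)*(o^2 - 2*o - 15) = (o - 1)*(o + 3)*(o - 5)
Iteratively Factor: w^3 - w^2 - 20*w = (w - 5)*(w^2 + 4*w) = (w - 5)*(w + 4)*(w)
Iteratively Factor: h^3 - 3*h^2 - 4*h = (h + 1)*(h^2 - 4*h) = h*(h + 1)*(h - 4)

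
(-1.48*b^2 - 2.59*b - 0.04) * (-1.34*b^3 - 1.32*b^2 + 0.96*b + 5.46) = 1.9832*b^5 + 5.4242*b^4 + 2.0516*b^3 - 10.5144*b^2 - 14.1798*b - 0.2184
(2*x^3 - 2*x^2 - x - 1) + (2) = 2*x^3 - 2*x^2 - x + 1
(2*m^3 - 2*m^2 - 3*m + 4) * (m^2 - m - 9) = 2*m^5 - 4*m^4 - 19*m^3 + 25*m^2 + 23*m - 36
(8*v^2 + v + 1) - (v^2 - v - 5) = 7*v^2 + 2*v + 6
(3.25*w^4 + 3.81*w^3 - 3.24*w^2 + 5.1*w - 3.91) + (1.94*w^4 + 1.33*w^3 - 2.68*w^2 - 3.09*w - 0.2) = 5.19*w^4 + 5.14*w^3 - 5.92*w^2 + 2.01*w - 4.11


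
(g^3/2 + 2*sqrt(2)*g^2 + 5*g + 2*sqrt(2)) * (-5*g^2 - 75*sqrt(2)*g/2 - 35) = -5*g^5/2 - 115*sqrt(2)*g^4/4 - 385*g^3/2 - 535*sqrt(2)*g^2/2 - 325*g - 70*sqrt(2)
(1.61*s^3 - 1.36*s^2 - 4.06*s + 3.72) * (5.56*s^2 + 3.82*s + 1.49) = 8.9516*s^5 - 1.4114*s^4 - 25.3699*s^3 + 3.1476*s^2 + 8.161*s + 5.5428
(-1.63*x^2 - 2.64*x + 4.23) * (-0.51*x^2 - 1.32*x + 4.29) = 0.8313*x^4 + 3.498*x^3 - 5.6652*x^2 - 16.9092*x + 18.1467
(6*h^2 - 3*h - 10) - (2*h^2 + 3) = 4*h^2 - 3*h - 13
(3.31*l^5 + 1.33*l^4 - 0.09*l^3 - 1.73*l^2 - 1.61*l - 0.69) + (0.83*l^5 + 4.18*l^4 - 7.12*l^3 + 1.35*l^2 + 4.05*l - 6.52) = 4.14*l^5 + 5.51*l^4 - 7.21*l^3 - 0.38*l^2 + 2.44*l - 7.21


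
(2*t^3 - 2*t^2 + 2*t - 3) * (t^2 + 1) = 2*t^5 - 2*t^4 + 4*t^3 - 5*t^2 + 2*t - 3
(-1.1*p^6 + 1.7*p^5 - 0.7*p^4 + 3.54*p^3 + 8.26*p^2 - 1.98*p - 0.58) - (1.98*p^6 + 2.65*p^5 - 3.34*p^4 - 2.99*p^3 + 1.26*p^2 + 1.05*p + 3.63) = -3.08*p^6 - 0.95*p^5 + 2.64*p^4 + 6.53*p^3 + 7.0*p^2 - 3.03*p - 4.21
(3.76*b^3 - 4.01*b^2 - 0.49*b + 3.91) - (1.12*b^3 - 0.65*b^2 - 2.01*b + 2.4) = 2.64*b^3 - 3.36*b^2 + 1.52*b + 1.51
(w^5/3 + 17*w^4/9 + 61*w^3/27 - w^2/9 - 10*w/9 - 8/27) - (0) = w^5/3 + 17*w^4/9 + 61*w^3/27 - w^2/9 - 10*w/9 - 8/27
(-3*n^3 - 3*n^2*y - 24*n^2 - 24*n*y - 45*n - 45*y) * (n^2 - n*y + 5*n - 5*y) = -3*n^5 - 39*n^4 + 3*n^3*y^2 - 165*n^3 + 39*n^2*y^2 - 225*n^2 + 165*n*y^2 + 225*y^2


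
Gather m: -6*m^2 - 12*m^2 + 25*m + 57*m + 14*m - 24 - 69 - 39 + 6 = -18*m^2 + 96*m - 126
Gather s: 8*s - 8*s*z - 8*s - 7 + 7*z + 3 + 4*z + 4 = -8*s*z + 11*z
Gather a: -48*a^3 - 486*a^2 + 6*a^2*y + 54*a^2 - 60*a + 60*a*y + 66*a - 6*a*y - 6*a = -48*a^3 + a^2*(6*y - 432) + 54*a*y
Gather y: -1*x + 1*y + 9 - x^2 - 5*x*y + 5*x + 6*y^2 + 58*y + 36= -x^2 + 4*x + 6*y^2 + y*(59 - 5*x) + 45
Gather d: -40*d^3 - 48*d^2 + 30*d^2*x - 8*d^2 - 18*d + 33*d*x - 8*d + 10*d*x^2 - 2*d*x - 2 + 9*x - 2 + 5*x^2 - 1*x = -40*d^3 + d^2*(30*x - 56) + d*(10*x^2 + 31*x - 26) + 5*x^2 + 8*x - 4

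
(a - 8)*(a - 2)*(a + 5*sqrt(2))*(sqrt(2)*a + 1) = sqrt(2)*a^4 - 10*sqrt(2)*a^3 + 11*a^3 - 110*a^2 + 21*sqrt(2)*a^2 - 50*sqrt(2)*a + 176*a + 80*sqrt(2)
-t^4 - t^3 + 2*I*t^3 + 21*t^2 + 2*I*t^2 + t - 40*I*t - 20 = (t - 4)*(t + 5)*(I*t + 1)^2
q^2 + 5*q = q*(q + 5)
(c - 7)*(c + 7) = c^2 - 49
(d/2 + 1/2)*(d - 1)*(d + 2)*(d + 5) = d^4/2 + 7*d^3/2 + 9*d^2/2 - 7*d/2 - 5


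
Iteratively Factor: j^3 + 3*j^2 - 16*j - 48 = (j - 4)*(j^2 + 7*j + 12) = (j - 4)*(j + 3)*(j + 4)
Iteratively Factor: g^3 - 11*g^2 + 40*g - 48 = (g - 4)*(g^2 - 7*g + 12) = (g - 4)^2*(g - 3)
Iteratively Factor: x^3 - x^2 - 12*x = (x)*(x^2 - x - 12) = x*(x + 3)*(x - 4)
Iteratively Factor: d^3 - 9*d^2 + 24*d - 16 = (d - 1)*(d^2 - 8*d + 16) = (d - 4)*(d - 1)*(d - 4)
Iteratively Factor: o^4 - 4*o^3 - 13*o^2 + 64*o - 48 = (o - 1)*(o^3 - 3*o^2 - 16*o + 48) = (o - 3)*(o - 1)*(o^2 - 16) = (o - 4)*(o - 3)*(o - 1)*(o + 4)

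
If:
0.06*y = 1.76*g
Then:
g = 0.0340909090909091*y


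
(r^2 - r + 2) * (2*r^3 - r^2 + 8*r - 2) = 2*r^5 - 3*r^4 + 13*r^3 - 12*r^2 + 18*r - 4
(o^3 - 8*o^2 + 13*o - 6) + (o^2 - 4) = o^3 - 7*o^2 + 13*o - 10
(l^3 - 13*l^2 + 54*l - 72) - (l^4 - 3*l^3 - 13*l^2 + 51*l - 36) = -l^4 + 4*l^3 + 3*l - 36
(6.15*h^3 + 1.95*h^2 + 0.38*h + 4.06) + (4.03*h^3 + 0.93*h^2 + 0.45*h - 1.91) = 10.18*h^3 + 2.88*h^2 + 0.83*h + 2.15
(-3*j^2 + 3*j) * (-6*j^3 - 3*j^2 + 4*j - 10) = 18*j^5 - 9*j^4 - 21*j^3 + 42*j^2 - 30*j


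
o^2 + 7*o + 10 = (o + 2)*(o + 5)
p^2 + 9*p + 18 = (p + 3)*(p + 6)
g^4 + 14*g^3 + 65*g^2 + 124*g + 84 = (g + 2)^2*(g + 3)*(g + 7)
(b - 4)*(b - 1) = b^2 - 5*b + 4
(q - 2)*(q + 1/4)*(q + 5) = q^3 + 13*q^2/4 - 37*q/4 - 5/2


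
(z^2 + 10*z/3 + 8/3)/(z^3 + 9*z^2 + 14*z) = (z + 4/3)/(z*(z + 7))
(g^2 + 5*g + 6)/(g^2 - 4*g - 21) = (g + 2)/(g - 7)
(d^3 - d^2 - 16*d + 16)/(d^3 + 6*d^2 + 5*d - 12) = (d - 4)/(d + 3)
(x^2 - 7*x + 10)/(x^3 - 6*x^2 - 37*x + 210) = (x - 2)/(x^2 - x - 42)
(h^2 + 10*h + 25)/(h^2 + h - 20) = (h + 5)/(h - 4)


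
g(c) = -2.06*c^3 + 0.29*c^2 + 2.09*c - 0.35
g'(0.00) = 2.09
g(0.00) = -0.35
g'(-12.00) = -894.79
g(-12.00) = 3576.01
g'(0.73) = -0.78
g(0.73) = 0.53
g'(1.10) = -4.75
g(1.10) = -0.44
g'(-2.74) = -45.90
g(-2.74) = 38.48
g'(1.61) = -13.00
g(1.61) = -4.83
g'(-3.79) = -88.88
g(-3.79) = 108.04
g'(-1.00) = -4.67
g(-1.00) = -0.09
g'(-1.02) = -4.93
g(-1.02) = 0.01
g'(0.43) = 1.20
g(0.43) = 0.44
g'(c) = -6.18*c^2 + 0.58*c + 2.09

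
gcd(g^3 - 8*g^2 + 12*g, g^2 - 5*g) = g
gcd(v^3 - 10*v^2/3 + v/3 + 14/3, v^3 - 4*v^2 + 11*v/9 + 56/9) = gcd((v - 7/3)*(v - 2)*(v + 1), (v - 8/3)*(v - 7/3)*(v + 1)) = v^2 - 4*v/3 - 7/3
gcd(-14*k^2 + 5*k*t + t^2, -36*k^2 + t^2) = 1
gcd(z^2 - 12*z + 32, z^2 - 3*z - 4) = z - 4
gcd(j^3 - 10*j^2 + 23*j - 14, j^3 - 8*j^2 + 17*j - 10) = j^2 - 3*j + 2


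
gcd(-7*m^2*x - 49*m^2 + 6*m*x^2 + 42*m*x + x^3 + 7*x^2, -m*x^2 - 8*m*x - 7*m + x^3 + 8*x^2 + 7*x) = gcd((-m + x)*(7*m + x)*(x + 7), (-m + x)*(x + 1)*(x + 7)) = -m*x - 7*m + x^2 + 7*x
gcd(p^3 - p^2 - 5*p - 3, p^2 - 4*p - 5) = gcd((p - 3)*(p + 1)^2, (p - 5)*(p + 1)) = p + 1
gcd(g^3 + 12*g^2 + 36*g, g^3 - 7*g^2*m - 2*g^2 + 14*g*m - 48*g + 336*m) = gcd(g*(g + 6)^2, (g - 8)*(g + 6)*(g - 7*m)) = g + 6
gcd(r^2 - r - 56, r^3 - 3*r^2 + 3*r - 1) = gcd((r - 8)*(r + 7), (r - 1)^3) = 1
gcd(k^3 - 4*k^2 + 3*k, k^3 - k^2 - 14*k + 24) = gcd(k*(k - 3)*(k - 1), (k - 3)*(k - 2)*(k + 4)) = k - 3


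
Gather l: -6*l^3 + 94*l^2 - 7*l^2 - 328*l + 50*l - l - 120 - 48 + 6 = -6*l^3 + 87*l^2 - 279*l - 162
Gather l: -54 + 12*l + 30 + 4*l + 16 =16*l - 8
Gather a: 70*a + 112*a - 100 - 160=182*a - 260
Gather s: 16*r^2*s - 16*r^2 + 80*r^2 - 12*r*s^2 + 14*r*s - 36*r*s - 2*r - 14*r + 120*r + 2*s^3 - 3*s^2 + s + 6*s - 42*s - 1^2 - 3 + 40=64*r^2 + 104*r + 2*s^3 + s^2*(-12*r - 3) + s*(16*r^2 - 22*r - 35) + 36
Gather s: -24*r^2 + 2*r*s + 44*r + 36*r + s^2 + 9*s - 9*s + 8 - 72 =-24*r^2 + 2*r*s + 80*r + s^2 - 64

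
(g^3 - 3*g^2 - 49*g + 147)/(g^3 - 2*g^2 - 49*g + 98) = (g - 3)/(g - 2)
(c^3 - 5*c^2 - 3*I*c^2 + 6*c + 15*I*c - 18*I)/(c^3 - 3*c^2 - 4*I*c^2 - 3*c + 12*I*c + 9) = (c - 2)/(c - I)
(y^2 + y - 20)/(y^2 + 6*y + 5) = (y - 4)/(y + 1)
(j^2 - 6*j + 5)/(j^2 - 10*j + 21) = (j^2 - 6*j + 5)/(j^2 - 10*j + 21)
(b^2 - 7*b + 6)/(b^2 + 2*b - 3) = (b - 6)/(b + 3)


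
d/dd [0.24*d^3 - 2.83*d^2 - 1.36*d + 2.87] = 0.72*d^2 - 5.66*d - 1.36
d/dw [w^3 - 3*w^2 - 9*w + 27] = 3*w^2 - 6*w - 9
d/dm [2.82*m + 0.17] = 2.82000000000000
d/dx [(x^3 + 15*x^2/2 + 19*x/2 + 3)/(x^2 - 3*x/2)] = (4*x^4 - 12*x^3 - 83*x^2 - 24*x + 18)/(x^2*(4*x^2 - 12*x + 9))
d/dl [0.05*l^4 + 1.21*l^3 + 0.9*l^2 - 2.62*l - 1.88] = 0.2*l^3 + 3.63*l^2 + 1.8*l - 2.62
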